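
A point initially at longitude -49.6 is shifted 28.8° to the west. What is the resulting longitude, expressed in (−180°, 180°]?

-78.4°

Start at -49.6°; shift −28.8° → -78.4°.
-78.4° already lies in (−180°, 180°].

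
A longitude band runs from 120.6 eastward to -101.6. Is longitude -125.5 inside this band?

Yes

Band width going east from +120.6° to -101.6°: ((-101.6 − 120.6) mod 360) = 137.8°.
Offset of -125.5° east of the west edge: ((-125.5 − 120.6) mod 360) = 113.9°.
113.9° ≤ 137.8° ⇒ inside.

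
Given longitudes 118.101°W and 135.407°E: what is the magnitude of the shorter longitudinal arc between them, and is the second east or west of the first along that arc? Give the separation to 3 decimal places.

106.492° west

Raw difference: 135.407 − -118.101 = 253.508°.
Normalise into (−180°, 180°]: 253.508° − 360° = -106.492°.
Negative ⇒ the second point lies to the west; separation 106.492°.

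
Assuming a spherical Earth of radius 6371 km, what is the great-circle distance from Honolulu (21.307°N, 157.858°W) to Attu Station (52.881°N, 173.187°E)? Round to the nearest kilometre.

Δλ = 173.187 − -157.858 = 331.045°; wrapped into (−180°, 180°]: -28.955°.
Δφ = 52.881 − 21.307 = 31.574°.
a = sin²(Δφ/2) + cos φ₁ · cos φ₂ · sin²(Δλ/2) = 0.109157.
c = 2·atan2(√a, √(1−a)) = 0.67343 rad → d = 6371·c ≈ 4290.42 km.

4290 km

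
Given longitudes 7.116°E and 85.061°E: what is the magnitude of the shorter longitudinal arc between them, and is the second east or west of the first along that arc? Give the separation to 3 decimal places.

Raw difference: 85.061 − 7.116 = 77.945°.
Normalise into (−180°, 180°]: 77.945° stays 77.945°.
Positive ⇒ the second point lies to the east; separation 77.945°.

77.945° east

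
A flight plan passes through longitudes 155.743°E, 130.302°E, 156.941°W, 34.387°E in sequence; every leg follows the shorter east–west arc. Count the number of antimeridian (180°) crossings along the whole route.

2

Leg 1: +155.743° → +130.302°, shortest Δλ = -25.441° (west) — does not cross 180°.
Leg 2: +130.302° → -156.941°, shortest Δλ = 72.757° (east) — crosses 180°.
Leg 3: -156.941° → +34.387°, shortest Δλ = -168.672° (west) — crosses 180°.
Total crossings: 2.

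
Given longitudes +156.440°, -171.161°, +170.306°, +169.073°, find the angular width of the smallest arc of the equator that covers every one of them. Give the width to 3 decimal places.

Sort the longitudes: -171.161°, +156.440°, +169.073°, +170.306°.
Eastward gaps between consecutive values (wrapping around): 327.601°, 12.633°, 1.233°, 18.533°.
Largest gap = 327.601° ⇒ minimal covering band is its complement: 360° − 327.601° = 32.399°.
Band runs from +156.440° eastward to -171.161°, crossing the antimeridian.

32.399°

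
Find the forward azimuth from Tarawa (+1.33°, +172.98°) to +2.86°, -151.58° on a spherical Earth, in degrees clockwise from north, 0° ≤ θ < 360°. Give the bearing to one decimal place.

86.9°

Δλ = -151.58 − 172.98 = -324.56°; wrapped into (−180°, 180°]: 35.44°.
θ = atan2( sin Δλ · cos φ₂ , cos φ₁ · sin φ₂ − sin φ₁ · cos φ₂ · cos Δλ )
  = atan2(0.57913, 0.03100) = 86.936° → normalised to [0°, 360°): 86.936°.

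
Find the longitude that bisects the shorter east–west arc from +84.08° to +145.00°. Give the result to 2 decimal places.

+114.54°

Signed shortest Δλ from +84.08° to +145.00° is +60.92°.
Midpoint longitude = +84.08° + (+60.92°)/2 = +84.08° + 30.46° = +114.54°.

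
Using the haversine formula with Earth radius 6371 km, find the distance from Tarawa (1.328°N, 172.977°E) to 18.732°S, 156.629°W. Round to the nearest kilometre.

4001 km

Δλ = -156.629 − 172.977 = -329.606°; wrapped into (−180°, 180°]: 30.394°.
Δφ = -18.732 − 1.328 = -20.060°.
a = sin²(Δφ/2) + cos φ₁ · cos φ₂ · sin²(Δλ/2) = 0.095392.
c = 2·atan2(√a, √(1−a)) = 0.62798 rad → d = 6371·c ≈ 4000.87 km.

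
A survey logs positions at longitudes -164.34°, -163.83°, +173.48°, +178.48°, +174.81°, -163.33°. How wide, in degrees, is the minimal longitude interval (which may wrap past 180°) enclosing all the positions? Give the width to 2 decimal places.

23.19°

Sort the longitudes: -164.34°, -163.83°, -163.33°, +173.48°, +174.81°, +178.48°.
Eastward gaps between consecutive values (wrapping around): 0.51°, 0.50°, 336.81°, 1.33°, 3.67°, 17.18°.
Largest gap = 336.81° ⇒ minimal covering band is its complement: 360° − 336.81° = 23.19°.
Band runs from +173.48° eastward to -163.33°, crossing the antimeridian.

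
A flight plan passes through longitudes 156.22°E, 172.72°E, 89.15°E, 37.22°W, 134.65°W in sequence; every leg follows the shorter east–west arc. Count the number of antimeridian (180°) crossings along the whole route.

0

Leg 1: +156.22° → +172.72°, shortest Δλ = 16.5° (east) — does not cross 180°.
Leg 2: +172.72° → +89.15°, shortest Δλ = -83.57° (west) — does not cross 180°.
Leg 3: +89.15° → -37.22°, shortest Δλ = -126.37° (west) — does not cross 180°.
Leg 4: -37.22° → -134.65°, shortest Δλ = -97.43° (west) — does not cross 180°.
Total crossings: 0.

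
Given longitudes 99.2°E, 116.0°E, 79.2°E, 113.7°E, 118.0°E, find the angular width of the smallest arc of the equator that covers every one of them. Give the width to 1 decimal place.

38.8°

Sort the longitudes: +79.2°, +99.2°, +113.7°, +116.0°, +118.0°.
Eastward gaps between consecutive values (wrapping around): 20.0°, 14.5°, 2.3°, 2.0°, 321.2°.
Largest gap = 321.2° ⇒ minimal covering band is its complement: 360° − 321.2° = 38.8°.
Band runs from +79.2° eastward to +118.0°.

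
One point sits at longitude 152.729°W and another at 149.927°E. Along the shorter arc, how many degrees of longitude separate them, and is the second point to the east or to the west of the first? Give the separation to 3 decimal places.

Raw difference: 149.927 − -152.729 = 302.656°.
Normalise into (−180°, 180°]: 302.656° − 360° = -57.344°.
Negative ⇒ the second point lies to the west; separation 57.344°.

57.344° west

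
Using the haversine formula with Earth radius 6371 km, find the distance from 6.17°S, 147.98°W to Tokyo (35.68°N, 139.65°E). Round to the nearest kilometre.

8842 km

Δλ = 139.65 − -147.98 = 287.63°; wrapped into (−180°, 180°]: -72.37°.
Δφ = 35.68 − -6.17 = 41.85°.
a = sin²(Δφ/2) + cos φ₁ · cos φ₂ · sin²(Δλ/2) = 0.409048.
c = 2·atan2(√a, √(1−a)) = 1.38787 rad → d = 6371·c ≈ 8842.15 km.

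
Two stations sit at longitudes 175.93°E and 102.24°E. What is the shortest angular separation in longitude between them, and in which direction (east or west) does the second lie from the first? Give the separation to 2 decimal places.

Raw difference: 102.24 − 175.93 = -73.69°.
Normalise into (−180°, 180°]: -73.69° stays -73.69°.
Negative ⇒ the second point lies to the west; separation 73.69°.

73.69° west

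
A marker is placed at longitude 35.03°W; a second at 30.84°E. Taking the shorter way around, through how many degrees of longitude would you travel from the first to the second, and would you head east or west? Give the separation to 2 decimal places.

Raw difference: 30.84 − -35.03 = 65.87°.
Normalise into (−180°, 180°]: 65.87° stays 65.87°.
Positive ⇒ the second point lies to the east; separation 65.87°.

65.87° east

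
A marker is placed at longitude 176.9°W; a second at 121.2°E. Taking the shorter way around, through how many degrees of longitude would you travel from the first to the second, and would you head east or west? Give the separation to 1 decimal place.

Raw difference: 121.2 − -176.9 = 298.1°.
Normalise into (−180°, 180°]: 298.1° − 360° = -61.9°.
Negative ⇒ the second point lies to the west; separation 61.9°.

61.9° west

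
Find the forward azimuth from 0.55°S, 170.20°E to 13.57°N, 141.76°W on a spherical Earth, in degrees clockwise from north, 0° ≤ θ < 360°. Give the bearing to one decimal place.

Δλ = -141.76 − 170.20 = -311.96°; wrapped into (−180°, 180°]: 48.04°.
θ = atan2( sin Δλ · cos φ₂ , cos φ₁ · sin φ₂ − sin φ₁ · cos φ₂ · cos Δλ )
  = atan2(0.72285, 0.24086) = 71.571° → normalised to [0°, 360°): 71.571°.

71.6°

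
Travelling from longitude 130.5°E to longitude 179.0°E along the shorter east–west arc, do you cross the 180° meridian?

No

Signed shortest Δλ = ((179.0 − 130.5 + 180) mod 360) − 180 = 48.5°.
Going east by 48.5° from +130.5° reaches +179.0° without touching 180°.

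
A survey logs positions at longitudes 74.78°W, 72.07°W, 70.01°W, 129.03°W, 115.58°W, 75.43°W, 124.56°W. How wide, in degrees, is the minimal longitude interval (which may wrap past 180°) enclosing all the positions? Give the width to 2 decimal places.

Sort the longitudes: -129.03°, -124.56°, -115.58°, -75.43°, -74.78°, -72.07°, -70.01°.
Eastward gaps between consecutive values (wrapping around): 4.47°, 8.98°, 40.15°, 0.65°, 2.71°, 2.06°, 300.98°.
Largest gap = 300.98° ⇒ minimal covering band is its complement: 360° − 300.98° = 59.02°.
Band runs from -129.03° eastward to -70.01°.

59.02°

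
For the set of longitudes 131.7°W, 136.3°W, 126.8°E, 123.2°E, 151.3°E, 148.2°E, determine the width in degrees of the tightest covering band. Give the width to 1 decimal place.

Sort the longitudes: -136.3°, -131.7°, +123.2°, +126.8°, +148.2°, +151.3°.
Eastward gaps between consecutive values (wrapping around): 4.6°, 254.9°, 3.6°, 21.4°, 3.1°, 72.4°.
Largest gap = 254.9° ⇒ minimal covering band is its complement: 360° − 254.9° = 105.1°.
Band runs from +123.2° eastward to -131.7°, crossing the antimeridian.

105.1°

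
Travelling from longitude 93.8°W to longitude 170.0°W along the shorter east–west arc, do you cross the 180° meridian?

No

Signed shortest Δλ = ((-170.0 − -93.8 + 180) mod 360) − 180 = -76.2°.
Going west by 76.2° from -93.8° reaches -170.0° without touching 180°.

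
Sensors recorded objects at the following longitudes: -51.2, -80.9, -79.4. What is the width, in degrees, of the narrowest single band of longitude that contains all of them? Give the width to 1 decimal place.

Sort the longitudes: -80.9°, -79.4°, -51.2°.
Eastward gaps between consecutive values (wrapping around): 1.5°, 28.2°, 330.3°.
Largest gap = 330.3° ⇒ minimal covering band is its complement: 360° − 330.3° = 29.7°.
Band runs from -80.9° eastward to -51.2°.

29.7°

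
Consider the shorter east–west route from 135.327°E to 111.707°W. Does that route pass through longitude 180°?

Yes

Naïve |-111.707 − 135.327| = 247.034° > 180°, so the shorter arc goes the other way round — across 180°.
Signed shortest Δλ = ((-111.707 − 135.327 + 180) mod 360) − 180 = 112.966°.
Going east by 112.966° from +135.327° passes through 180° before reaching -111.707°.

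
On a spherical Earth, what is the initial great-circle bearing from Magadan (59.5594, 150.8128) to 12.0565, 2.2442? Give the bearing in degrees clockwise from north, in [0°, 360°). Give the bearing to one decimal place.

328.3°

Δλ = 2.2442 − 150.8128 = -148.5686°.
θ = atan2( sin Δλ · cos φ₂ , cos φ₁ · sin φ₂ − sin φ₁ · cos φ₂ · cos Δλ )
  = atan2(-0.50997, 0.82525) = -31.715° → normalised to [0°, 360°): 328.285°.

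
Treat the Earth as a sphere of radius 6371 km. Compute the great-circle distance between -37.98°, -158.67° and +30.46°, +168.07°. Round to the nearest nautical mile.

4512 nmi

Δλ = 168.07 − -158.67 = 326.74°; wrapped into (−180°, 180°]: -33.26°.
Δφ = 30.46 − -37.98 = 68.44°.
a = sin²(Δφ/2) + cos φ₁ · cos φ₂ · sin²(Δλ/2) = 0.371911.
c = 2·atan2(√a, √(1−a)) = 1.31173 rad → d = 6371·c ≈ 8357.04 km ≈ 4512.44 nmi.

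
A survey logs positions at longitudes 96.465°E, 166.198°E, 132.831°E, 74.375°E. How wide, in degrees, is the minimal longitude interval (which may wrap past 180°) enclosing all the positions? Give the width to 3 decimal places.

Sort the longitudes: +74.375°, +96.465°, +132.831°, +166.198°.
Eastward gaps between consecutive values (wrapping around): 22.090°, 36.366°, 33.367°, 268.177°.
Largest gap = 268.177° ⇒ minimal covering band is its complement: 360° − 268.177° = 91.823°.
Band runs from +74.375° eastward to +166.198°.

91.823°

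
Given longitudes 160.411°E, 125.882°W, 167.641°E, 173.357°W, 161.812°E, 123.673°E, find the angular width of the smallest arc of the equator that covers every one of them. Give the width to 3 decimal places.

Sort the longitudes: -173.357°, -125.882°, +123.673°, +160.411°, +161.812°, +167.641°.
Eastward gaps between consecutive values (wrapping around): 47.475°, 249.555°, 36.738°, 1.401°, 5.829°, 19.002°.
Largest gap = 249.555° ⇒ minimal covering band is its complement: 360° − 249.555° = 110.445°.
Band runs from +123.673° eastward to -125.882°, crossing the antimeridian.

110.445°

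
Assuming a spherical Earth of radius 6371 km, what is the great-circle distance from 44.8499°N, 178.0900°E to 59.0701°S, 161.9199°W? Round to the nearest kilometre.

Δλ = -161.9199 − 178.0900 = -340.0099°; wrapped into (−180°, 180°]: 19.9901°.
Δφ = -59.0701 − 44.8499 = -103.9200°.
a = sin²(Δφ/2) + cos φ₁ · cos φ₂ · sin²(Δλ/2) = 0.631261.
c = 2·atan2(√a, √(1−a)) = 1.83643 rad → d = 6371·c ≈ 11699.90 km.

11700 km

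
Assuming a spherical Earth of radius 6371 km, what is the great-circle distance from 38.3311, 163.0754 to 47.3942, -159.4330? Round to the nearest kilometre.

3182 km

Δλ = -159.4330 − 163.0754 = -322.5084°; wrapped into (−180°, 180°]: 37.4916°.
Δφ = 47.3942 − 38.3311 = 9.0631°.
a = sin²(Δφ/2) + cos φ₁ · cos φ₂ · sin²(Δλ/2) = 0.061086.
c = 2·atan2(√a, √(1−a)) = 0.49949 rad → d = 6371·c ≈ 3182.24 km.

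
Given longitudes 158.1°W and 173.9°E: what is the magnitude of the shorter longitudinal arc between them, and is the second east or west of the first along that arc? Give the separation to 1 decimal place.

28.0° west

Raw difference: 173.9 − -158.1 = 332.0°.
Normalise into (−180°, 180°]: 332.0° − 360° = -28.0°.
Negative ⇒ the second point lies to the west; separation 28.0°.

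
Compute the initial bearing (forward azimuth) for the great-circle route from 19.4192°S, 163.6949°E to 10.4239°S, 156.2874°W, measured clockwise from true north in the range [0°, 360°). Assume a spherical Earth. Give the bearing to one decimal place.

Δλ = -156.2874 − 163.6949 = -319.9823°; wrapped into (−180°, 180°]: 40.0177°.
θ = atan2( sin Δλ · cos φ₂ , cos φ₁ · sin φ₂ − sin φ₁ · cos φ₂ · cos Δλ )
  = atan2(0.63241, 0.07979) = 82.809° → normalised to [0°, 360°): 82.809°.

82.8°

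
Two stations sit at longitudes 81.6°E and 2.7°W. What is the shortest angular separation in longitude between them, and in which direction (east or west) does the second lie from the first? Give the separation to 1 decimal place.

Raw difference: -2.7 − 81.6 = -84.3°.
Normalise into (−180°, 180°]: -84.3° stays -84.3°.
Negative ⇒ the second point lies to the west; separation 84.3°.

84.3° west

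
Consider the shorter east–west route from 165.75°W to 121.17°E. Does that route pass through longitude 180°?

Yes

Naïve |121.17 − -165.75| = 286.92° > 180°, so the shorter arc goes the other way round — across 180°.
Signed shortest Δλ = ((121.17 − -165.75 + 180) mod 360) − 180 = -73.08°.
Going west by 73.08° from -165.75° passes through 180° before reaching +121.17°.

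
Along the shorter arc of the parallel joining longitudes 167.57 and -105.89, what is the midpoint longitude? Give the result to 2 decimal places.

-149.16°

Signed shortest Δλ from +167.57° to -105.89° is +86.54°.
Midpoint longitude = +167.57° + (+86.54°)/2 = +167.57° + 43.27° = +210.84°.
Normalise into (−180°, 180°]: -149.16°.
(The naïve average (+167.57 + -105.89)/2 = 30.84° is on the wrong side of the globe.)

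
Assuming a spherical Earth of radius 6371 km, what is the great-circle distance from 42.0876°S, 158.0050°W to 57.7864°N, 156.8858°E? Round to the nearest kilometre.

11868 km

Δλ = 156.8858 − -158.0050 = 314.8908°; wrapped into (−180°, 180°]: -45.1092°.
Δφ = 57.7864 − -42.0876 = 99.8740°.
a = sin²(Δφ/2) + cos φ₁ · cos φ₂ · sin²(Δλ/2) = 0.643943.
c = 2·atan2(√a, √(1−a)) = 1.86282 rad → d = 6371·c ≈ 11868.00 km.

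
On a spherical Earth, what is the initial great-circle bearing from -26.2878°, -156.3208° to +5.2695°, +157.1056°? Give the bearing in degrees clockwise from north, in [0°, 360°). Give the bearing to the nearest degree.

298°

Δλ = 157.1056 − -156.3208 = 313.4264°; wrapped into (−180°, 180°]: -46.5736°.
θ = atan2( sin Δλ · cos φ₂ , cos φ₁ · sin φ₂ − sin φ₁ · cos φ₂ · cos Δλ )
  = atan2(-0.72319, 0.38550) = -61.940° → normalised to [0°, 360°): 298.060°.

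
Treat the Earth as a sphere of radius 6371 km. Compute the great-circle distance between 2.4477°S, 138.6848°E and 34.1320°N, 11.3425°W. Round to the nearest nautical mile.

8271 nmi

Δλ = -11.3425 − 138.6848 = -150.0273°.
Δφ = 34.1320 − -2.4477 = 36.5797°.
a = sin²(Δφ/2) + cos φ₁ · cos φ₂ · sin²(Δλ/2) = 0.870178.
c = 2·atan2(√a, √(1−a)) = 2.40440 rad → d = 6371·c ≈ 15318.41 km ≈ 8271.28 nmi.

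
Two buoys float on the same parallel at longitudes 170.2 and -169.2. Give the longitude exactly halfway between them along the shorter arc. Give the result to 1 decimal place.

Signed shortest Δλ from +170.2° to -169.2° is +20.6°.
Midpoint longitude = +170.2° + (+20.6°)/2 = +170.2° + 10.3° = +180.5°.
Normalise into (−180°, 180°]: -179.5°.
(The naïve average (+170.2 + -169.2)/2 = 0.5° is on the wrong side of the globe.)

-179.5°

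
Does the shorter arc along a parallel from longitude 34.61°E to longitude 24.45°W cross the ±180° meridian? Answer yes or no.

No

Signed shortest Δλ = ((-24.45 − 34.61 + 180) mod 360) − 180 = -59.06°.
Going west by 59.06° from +34.61° reaches -24.45° without touching 180°.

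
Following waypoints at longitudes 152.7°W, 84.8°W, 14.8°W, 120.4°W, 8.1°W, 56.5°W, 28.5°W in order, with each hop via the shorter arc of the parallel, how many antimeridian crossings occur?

Leg 1: -152.7° → -84.8°, shortest Δλ = 67.9° (east) — does not cross 180°.
Leg 2: -84.8° → -14.8°, shortest Δλ = 70.0° (east) — does not cross 180°.
Leg 3: -14.8° → -120.4°, shortest Δλ = -105.6° (west) — does not cross 180°.
Leg 4: -120.4° → -8.1°, shortest Δλ = 112.3° (east) — does not cross 180°.
Leg 5: -8.1° → -56.5°, shortest Δλ = -48.4° (west) — does not cross 180°.
Leg 6: -56.5° → -28.5°, shortest Δλ = 28.0° (east) — does not cross 180°.
Total crossings: 0.

0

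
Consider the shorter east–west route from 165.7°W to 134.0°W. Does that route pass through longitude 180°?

No

Signed shortest Δλ = ((-134.0 − -165.7 + 180) mod 360) − 180 = 31.7°.
Going east by 31.7° from -165.7° reaches -134.0° without touching 180°.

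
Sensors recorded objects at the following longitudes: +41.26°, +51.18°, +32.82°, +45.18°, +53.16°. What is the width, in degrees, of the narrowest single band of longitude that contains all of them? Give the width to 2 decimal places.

20.34°

Sort the longitudes: +32.82°, +41.26°, +45.18°, +51.18°, +53.16°.
Eastward gaps between consecutive values (wrapping around): 8.44°, 3.92°, 6.00°, 1.98°, 339.66°.
Largest gap = 339.66° ⇒ minimal covering band is its complement: 360° − 339.66° = 20.34°.
Band runs from +32.82° eastward to +53.16°.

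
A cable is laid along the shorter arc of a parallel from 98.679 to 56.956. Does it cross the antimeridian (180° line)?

No

Signed shortest Δλ = ((56.956 − 98.679 + 180) mod 360) − 180 = -41.723°.
Going west by 41.723° from +98.679° reaches +56.956° without touching 180°.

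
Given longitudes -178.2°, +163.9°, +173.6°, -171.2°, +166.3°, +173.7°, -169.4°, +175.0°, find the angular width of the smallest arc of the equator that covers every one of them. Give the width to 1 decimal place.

26.7°

Sort the longitudes: -178.2°, -171.2°, -169.4°, +163.9°, +166.3°, +173.6°, +173.7°, +175.0°.
Eastward gaps between consecutive values (wrapping around): 7.0°, 1.8°, 333.3°, 2.4°, 7.3°, 0.1°, 1.3°, 6.8°.
Largest gap = 333.3° ⇒ minimal covering band is its complement: 360° − 333.3° = 26.7°.
Band runs from +163.9° eastward to -169.4°, crossing the antimeridian.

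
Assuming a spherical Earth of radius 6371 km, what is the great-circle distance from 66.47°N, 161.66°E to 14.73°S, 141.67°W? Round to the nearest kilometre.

10141 km

Δλ = -141.67 − 161.66 = -303.33°; wrapped into (−180°, 180°]: 56.67°.
Δφ = -14.73 − 66.47 = -81.20°.
a = sin²(Δφ/2) + cos φ₁ · cos φ₂ · sin²(Δλ/2) = 0.510486.
c = 2·atan2(√a, √(1−a)) = 1.59177 rad → d = 6371·c ≈ 10141.16 km.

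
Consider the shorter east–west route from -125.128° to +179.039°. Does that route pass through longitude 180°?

Yes

Naïve |179.039 − -125.128| = 304.167° > 180°, so the shorter arc goes the other way round — across 180°.
Signed shortest Δλ = ((179.039 − -125.128 + 180) mod 360) − 180 = -55.833°.
Going west by 55.833° from -125.128° passes through 180° before reaching +179.039°.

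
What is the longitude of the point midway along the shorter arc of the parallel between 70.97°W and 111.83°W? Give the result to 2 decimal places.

91.40°W

Signed shortest Δλ from -70.97° to -111.83° is -40.86°.
Midpoint longitude = -70.97° + (-40.86°)/2 = -70.97° − 20.43° = -91.40°.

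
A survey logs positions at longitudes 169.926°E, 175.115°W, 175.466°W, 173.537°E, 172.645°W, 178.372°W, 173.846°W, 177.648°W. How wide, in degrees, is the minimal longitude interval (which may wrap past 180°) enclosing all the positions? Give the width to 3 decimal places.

17.429°

Sort the longitudes: -178.372°, -177.648°, -175.466°, -175.115°, -173.846°, -172.645°, +169.926°, +173.537°.
Eastward gaps between consecutive values (wrapping around): 0.724°, 2.182°, 0.351°, 1.269°, 1.201°, 342.571°, 3.611°, 8.091°.
Largest gap = 342.571° ⇒ minimal covering band is its complement: 360° − 342.571° = 17.429°.
Band runs from +169.926° eastward to -172.645°, crossing the antimeridian.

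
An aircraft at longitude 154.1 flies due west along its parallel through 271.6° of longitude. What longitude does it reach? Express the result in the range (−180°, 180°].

Start at +154.1°; shift −271.6° → -117.5°.
-117.5° already lies in (−180°, 180°].

-117.5°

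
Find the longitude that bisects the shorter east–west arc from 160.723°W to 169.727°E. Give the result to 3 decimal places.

175.498°W

Signed shortest Δλ from -160.723° to +169.727° is -29.550°.
Midpoint longitude = -160.723° + (-29.550°)/2 = -160.723° − 14.775° = -175.498°.
(The naïve average (-160.723 + +169.727)/2 = 4.502° is on the wrong side of the globe.)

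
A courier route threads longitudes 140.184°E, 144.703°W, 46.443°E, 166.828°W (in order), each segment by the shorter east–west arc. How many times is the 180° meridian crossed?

3

Leg 1: +140.184° → -144.703°, shortest Δλ = 75.113° (east) — crosses 180°.
Leg 2: -144.703° → +46.443°, shortest Δλ = -168.854° (west) — crosses 180°.
Leg 3: +46.443° → -166.828°, shortest Δλ = 146.729° (east) — crosses 180°.
Total crossings: 3.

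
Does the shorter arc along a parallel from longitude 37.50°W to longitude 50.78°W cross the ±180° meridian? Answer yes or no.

No

Signed shortest Δλ = ((-50.78 − -37.50 + 180) mod 360) − 180 = -13.28°.
Going west by 13.28° from -37.50° reaches -50.78° without touching 180°.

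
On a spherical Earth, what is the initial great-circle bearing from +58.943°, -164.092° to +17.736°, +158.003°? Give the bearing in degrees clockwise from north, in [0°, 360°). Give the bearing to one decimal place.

Δλ = 158.003 − -164.092 = 322.095°; wrapped into (−180°, 180°]: -37.905°.
θ = atan2( sin Δλ · cos φ₂ , cos φ₁ · sin φ₂ − sin φ₁ · cos φ₂ · cos Δλ )
  = atan2(-0.58515, -0.48664) = -129.749° → normalised to [0°, 360°): 230.251°.

230.3°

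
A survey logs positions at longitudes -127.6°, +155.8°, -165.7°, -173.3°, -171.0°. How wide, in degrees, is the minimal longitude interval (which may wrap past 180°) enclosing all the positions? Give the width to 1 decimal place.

Sort the longitudes: -173.3°, -171.0°, -165.7°, -127.6°, +155.8°.
Eastward gaps between consecutive values (wrapping around): 2.3°, 5.3°, 38.1°, 283.4°, 30.9°.
Largest gap = 283.4° ⇒ minimal covering band is its complement: 360° − 283.4° = 76.6°.
Band runs from +155.8° eastward to -127.6°, crossing the antimeridian.

76.6°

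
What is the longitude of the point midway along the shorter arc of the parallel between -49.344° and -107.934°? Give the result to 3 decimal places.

Signed shortest Δλ from -49.344° to -107.934° is -58.590°.
Midpoint longitude = -49.344° + (-58.590°)/2 = -49.344° − 29.295° = -78.639°.

-78.639°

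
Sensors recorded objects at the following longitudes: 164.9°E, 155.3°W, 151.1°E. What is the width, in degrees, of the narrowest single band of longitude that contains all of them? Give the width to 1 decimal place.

53.6°

Sort the longitudes: -155.3°, +151.1°, +164.9°.
Eastward gaps between consecutive values (wrapping around): 306.4°, 13.8°, 39.8°.
Largest gap = 306.4° ⇒ minimal covering band is its complement: 360° − 306.4° = 53.6°.
Band runs from +151.1° eastward to -155.3°, crossing the antimeridian.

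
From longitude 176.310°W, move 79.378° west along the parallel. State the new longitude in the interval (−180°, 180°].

104.312°E

Start at -176.310°; shift −79.378° → -255.688°.
-255.688° lies outside (−180°, 180°]; add 360° → +104.312°.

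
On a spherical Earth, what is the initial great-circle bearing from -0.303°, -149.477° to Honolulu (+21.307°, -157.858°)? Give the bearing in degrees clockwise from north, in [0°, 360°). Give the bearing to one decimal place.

Δλ = -157.858 − -149.477 = -8.381°.
θ = atan2( sin Δλ · cos φ₂ , cos φ₁ · sin φ₂ − sin φ₁ · cos φ₂ · cos Δλ )
  = atan2(-0.13579, 0.36823) = -20.242° → normalised to [0°, 360°): 339.758°.

339.8°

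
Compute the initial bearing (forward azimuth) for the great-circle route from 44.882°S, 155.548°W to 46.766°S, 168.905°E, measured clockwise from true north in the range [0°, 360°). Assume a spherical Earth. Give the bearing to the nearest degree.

Δλ = 168.905 − -155.548 = 324.453°; wrapped into (−180°, 180°]: -35.547°.
θ = atan2( sin Δλ · cos φ₂ , cos φ₁ · sin φ₂ − sin φ₁ · cos φ₂ · cos Δλ )
  = atan2(-0.39823, -0.12295) = -107.158° → normalised to [0°, 360°): 252.842°.

253°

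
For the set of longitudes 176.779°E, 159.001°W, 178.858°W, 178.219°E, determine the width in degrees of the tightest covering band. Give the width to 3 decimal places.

Sort the longitudes: -178.858°, -159.001°, +176.779°, +178.219°.
Eastward gaps between consecutive values (wrapping around): 19.857°, 335.780°, 1.440°, 2.923°.
Largest gap = 335.780° ⇒ minimal covering band is its complement: 360° − 335.780° = 24.220°.
Band runs from +176.779° eastward to -159.001°, crossing the antimeridian.

24.220°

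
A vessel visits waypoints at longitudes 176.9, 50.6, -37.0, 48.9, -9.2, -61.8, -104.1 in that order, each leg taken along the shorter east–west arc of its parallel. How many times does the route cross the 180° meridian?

0

Leg 1: +176.9° → +50.6°, shortest Δλ = -126.3° (west) — does not cross 180°.
Leg 2: +50.6° → -37.0°, shortest Δλ = -87.6° (west) — does not cross 180°.
Leg 3: -37.0° → +48.9°, shortest Δλ = 85.9° (east) — does not cross 180°.
Leg 4: +48.9° → -9.2°, shortest Δλ = -58.1° (west) — does not cross 180°.
Leg 5: -9.2° → -61.8°, shortest Δλ = -52.6° (west) — does not cross 180°.
Leg 6: -61.8° → -104.1°, shortest Δλ = -42.3° (west) — does not cross 180°.
Total crossings: 0.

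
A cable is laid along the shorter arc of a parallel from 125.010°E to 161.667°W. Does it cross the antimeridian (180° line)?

Naïve |-161.667 − 125.010| = 286.677° > 180°, so the shorter arc goes the other way round — across 180°.
Signed shortest Δλ = ((-161.667 − 125.010 + 180) mod 360) − 180 = 73.323°.
Going east by 73.323° from +125.010° passes through 180° before reaching -161.667°.

Yes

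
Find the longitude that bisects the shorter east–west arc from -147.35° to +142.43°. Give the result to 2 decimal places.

+177.54°

Signed shortest Δλ from -147.35° to +142.43° is -70.22°.
Midpoint longitude = -147.35° + (-70.22°)/2 = -147.35° − 35.11° = -182.46°.
Normalise into (−180°, 180°]: +177.54°.
(The naïve average (-147.35 + +142.43)/2 = -2.46° is on the wrong side of the globe.)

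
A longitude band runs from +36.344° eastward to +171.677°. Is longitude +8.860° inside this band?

Band width going east from +36.344° to +171.677°: ((171.677 − 36.344) mod 360) = 135.333°.
Offset of +8.860° east of the west edge: ((8.860 − 36.344) mod 360) = 332.516°.
332.516° > 135.333° ⇒ outside.

No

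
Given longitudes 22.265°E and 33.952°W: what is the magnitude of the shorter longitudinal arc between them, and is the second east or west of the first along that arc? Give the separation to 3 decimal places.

56.217° west

Raw difference: -33.952 − 22.265 = -56.217°.
Normalise into (−180°, 180°]: -56.217° stays -56.217°.
Negative ⇒ the second point lies to the west; separation 56.217°.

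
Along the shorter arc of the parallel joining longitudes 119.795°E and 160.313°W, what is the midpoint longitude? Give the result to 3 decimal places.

Signed shortest Δλ from +119.795° to -160.313° is +79.892°.
Midpoint longitude = +119.795° + (+79.892°)/2 = +119.795° + 39.946° = +159.741°.
(The naïve average (+119.795 + -160.313)/2 = -20.259° is on the wrong side of the globe.)

159.741°E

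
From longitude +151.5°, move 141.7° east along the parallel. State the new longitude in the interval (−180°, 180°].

-66.8°

Start at +151.5°; shift +141.7° → +293.2°.
+293.2° lies outside (−180°, 180°]; subtract 360° → -66.8°.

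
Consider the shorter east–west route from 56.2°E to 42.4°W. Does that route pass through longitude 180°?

Signed shortest Δλ = ((-42.4 − 56.2 + 180) mod 360) − 180 = -98.6°.
Going west by 98.6° from +56.2° reaches -42.4° without touching 180°.

No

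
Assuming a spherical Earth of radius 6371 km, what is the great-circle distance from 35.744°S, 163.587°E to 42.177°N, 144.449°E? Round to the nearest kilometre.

8880 km

Δλ = 144.449 − 163.587 = -19.138°.
Δφ = 42.177 − -35.744 = 77.921°.
a = sin²(Δφ/2) + cos φ₁ · cos φ₂ · sin²(Δλ/2) = 0.411991.
c = 2·atan2(√a, √(1−a)) = 1.39386 rad → d = 6371·c ≈ 8880.26 km.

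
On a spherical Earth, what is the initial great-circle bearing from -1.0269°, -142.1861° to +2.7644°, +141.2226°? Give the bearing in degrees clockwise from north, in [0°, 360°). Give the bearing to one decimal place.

Δλ = 141.2226 − -142.1861 = 283.4087°; wrapped into (−180°, 180°]: -76.5913°.
θ = atan2( sin Δλ · cos φ₂ , cos φ₁ · sin φ₂ − sin φ₁ · cos φ₂ · cos Δλ )
  = atan2(-0.97161, 0.05237) = -86.915° → normalised to [0°, 360°): 273.085°.

273.1°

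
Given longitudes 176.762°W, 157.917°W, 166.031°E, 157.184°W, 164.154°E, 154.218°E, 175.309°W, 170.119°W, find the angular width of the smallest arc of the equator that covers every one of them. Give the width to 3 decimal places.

48.598°

Sort the longitudes: -176.762°, -175.309°, -170.119°, -157.917°, -157.184°, +154.218°, +164.154°, +166.031°.
Eastward gaps between consecutive values (wrapping around): 1.453°, 5.190°, 12.202°, 0.733°, 311.402°, 9.936°, 1.877°, 17.207°.
Largest gap = 311.402° ⇒ minimal covering band is its complement: 360° − 311.402° = 48.598°.
Band runs from +154.218° eastward to -157.184°, crossing the antimeridian.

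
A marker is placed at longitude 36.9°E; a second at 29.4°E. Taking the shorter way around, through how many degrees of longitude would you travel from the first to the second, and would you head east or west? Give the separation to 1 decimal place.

7.5° west

Raw difference: 29.4 − 36.9 = -7.5°.
Normalise into (−180°, 180°]: -7.5° stays -7.5°.
Negative ⇒ the second point lies to the west; separation 7.5°.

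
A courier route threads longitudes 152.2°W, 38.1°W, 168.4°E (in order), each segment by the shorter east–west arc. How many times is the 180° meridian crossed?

1

Leg 1: -152.2° → -38.1°, shortest Δλ = 114.1° (east) — does not cross 180°.
Leg 2: -38.1° → +168.4°, shortest Δλ = -153.5° (west) — crosses 180°.
Total crossings: 1.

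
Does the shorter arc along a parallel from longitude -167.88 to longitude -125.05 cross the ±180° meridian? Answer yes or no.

Signed shortest Δλ = ((-125.05 − -167.88 + 180) mod 360) − 180 = 42.83°.
Going east by 42.83° from -167.88° reaches -125.05° without touching 180°.

No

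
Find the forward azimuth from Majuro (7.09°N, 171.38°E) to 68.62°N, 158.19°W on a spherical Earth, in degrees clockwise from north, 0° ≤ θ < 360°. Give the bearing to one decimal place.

Δλ = -158.19 − 171.38 = -329.57°; wrapped into (−180°, 180°]: 30.43°.
θ = atan2( sin Δλ · cos φ₂ , cos φ₁ · sin φ₂ − sin φ₁ · cos φ₂ · cos Δλ )
  = atan2(0.18464, 0.88527) = 11.781° → normalised to [0°, 360°): 11.781°.

11.8°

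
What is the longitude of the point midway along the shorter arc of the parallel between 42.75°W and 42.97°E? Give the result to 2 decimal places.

Signed shortest Δλ from -42.75° to +42.97° is +85.72°.
Midpoint longitude = -42.75° + (+85.72°)/2 = -42.75° + 42.86° = +0.11°.

0.11°E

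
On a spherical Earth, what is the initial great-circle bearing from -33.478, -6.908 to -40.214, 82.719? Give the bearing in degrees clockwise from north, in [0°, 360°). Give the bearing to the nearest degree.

Δλ = 82.719 − -6.908 = 89.627°.
θ = atan2( sin Δλ · cos φ₂ , cos φ₁ · sin φ₂ − sin φ₁ · cos φ₂ · cos Δλ )
  = atan2(0.76362, -0.53579) = 125.055° → normalised to [0°, 360°): 125.055°.

125°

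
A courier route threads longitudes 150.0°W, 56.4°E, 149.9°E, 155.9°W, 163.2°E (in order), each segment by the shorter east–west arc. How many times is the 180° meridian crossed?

3

Leg 1: -150.0° → +56.4°, shortest Δλ = -153.6° (west) — crosses 180°.
Leg 2: +56.4° → +149.9°, shortest Δλ = 93.5° (east) — does not cross 180°.
Leg 3: +149.9° → -155.9°, shortest Δλ = 54.2° (east) — crosses 180°.
Leg 4: -155.9° → +163.2°, shortest Δλ = -40.9° (west) — crosses 180°.
Total crossings: 3.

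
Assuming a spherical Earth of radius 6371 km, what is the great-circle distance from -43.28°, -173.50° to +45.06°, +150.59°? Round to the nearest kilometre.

10446 km

Δλ = 150.59 − -173.50 = 324.09°; wrapped into (−180°, 180°]: -35.91°.
Δφ = 45.06 − -43.28 = 88.34°.
a = sin²(Δφ/2) + cos φ₁ · cos φ₂ · sin²(Δλ/2) = 0.534384.
c = 2·atan2(√a, √(1−a)) = 1.63962 rad → d = 6371·c ≈ 10446.02 km.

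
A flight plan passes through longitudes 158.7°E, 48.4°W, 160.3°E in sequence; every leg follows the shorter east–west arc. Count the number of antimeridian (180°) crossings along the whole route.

2

Leg 1: +158.7° → -48.4°, shortest Δλ = 152.9° (east) — crosses 180°.
Leg 2: -48.4° → +160.3°, shortest Δλ = -151.3° (west) — crosses 180°.
Total crossings: 2.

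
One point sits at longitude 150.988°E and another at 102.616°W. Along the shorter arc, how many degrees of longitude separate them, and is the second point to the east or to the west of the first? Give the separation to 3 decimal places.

106.396° east

Raw difference: -102.616 − 150.988 = -253.604°.
Normalise into (−180°, 180°]: -253.604° + 360° = 106.396°.
Positive ⇒ the second point lies to the east; separation 106.396°.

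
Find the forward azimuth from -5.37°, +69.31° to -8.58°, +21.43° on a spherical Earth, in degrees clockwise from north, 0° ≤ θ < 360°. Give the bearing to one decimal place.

Δλ = 21.43 − 69.31 = -47.88°.
θ = atan2( sin Δλ · cos φ₂ , cos φ₁ · sin φ₂ − sin φ₁ · cos φ₂ · cos Δλ )
  = atan2(-0.73344, -0.08647) = -96.724° → normalised to [0°, 360°): 263.276°.

263.3°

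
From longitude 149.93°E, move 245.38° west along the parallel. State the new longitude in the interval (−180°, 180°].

95.45°W

Start at +149.93°; shift −245.38° → -95.45°.
-95.45° already lies in (−180°, 180°].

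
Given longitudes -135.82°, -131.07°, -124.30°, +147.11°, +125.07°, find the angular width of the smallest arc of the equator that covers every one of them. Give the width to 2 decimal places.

110.63°

Sort the longitudes: -135.82°, -131.07°, -124.30°, +125.07°, +147.11°.
Eastward gaps between consecutive values (wrapping around): 4.75°, 6.77°, 249.37°, 22.04°, 77.07°.
Largest gap = 249.37° ⇒ minimal covering band is its complement: 360° − 249.37° = 110.63°.
Band runs from +125.07° eastward to -124.30°, crossing the antimeridian.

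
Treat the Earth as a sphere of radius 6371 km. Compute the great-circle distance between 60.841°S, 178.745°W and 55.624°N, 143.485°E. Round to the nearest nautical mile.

Δλ = 143.485 − -178.745 = 322.230°; wrapped into (−180°, 180°]: -37.770°.
Δφ = 55.624 − -60.841 = 116.465°.
a = sin²(Δφ/2) + cos φ₁ · cos φ₂ · sin²(Δλ/2) = 0.751646.
c = 2·atan2(√a, √(1−a)) = 2.09820 rad → d = 6371·c ≈ 13367.63 km ≈ 7217.95 nmi.

7218 nmi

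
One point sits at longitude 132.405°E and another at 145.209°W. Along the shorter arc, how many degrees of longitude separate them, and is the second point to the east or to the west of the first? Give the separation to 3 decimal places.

82.386° east

Raw difference: -145.209 − 132.405 = -277.614°.
Normalise into (−180°, 180°]: -277.614° + 360° = 82.386°.
Positive ⇒ the second point lies to the east; separation 82.386°.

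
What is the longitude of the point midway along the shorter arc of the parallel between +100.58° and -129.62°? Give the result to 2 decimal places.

Signed shortest Δλ from +100.58° to -129.62° is +129.80°.
Midpoint longitude = +100.58° + (+129.80°)/2 = +100.58° + 64.90° = +165.48°.
(The naïve average (+100.58 + -129.62)/2 = -14.52° is on the wrong side of the globe.)

+165.48°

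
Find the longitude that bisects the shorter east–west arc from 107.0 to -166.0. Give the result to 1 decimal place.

+150.5°

Signed shortest Δλ from +107.0° to -166.0° is +87.0°.
Midpoint longitude = +107.0° + (+87.0°)/2 = +107.0° + 43.5° = +150.5°.
(The naïve average (+107.0 + -166.0)/2 = -29.5° is on the wrong side of the globe.)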